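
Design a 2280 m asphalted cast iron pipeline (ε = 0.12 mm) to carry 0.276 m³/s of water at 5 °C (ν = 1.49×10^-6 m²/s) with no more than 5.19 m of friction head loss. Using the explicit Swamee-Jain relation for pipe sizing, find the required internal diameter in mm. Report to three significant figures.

Swamee-Jain (Type III): D = 0.66·[ε^1.25·(LQ²/(gh_f))^4.75 + ν·Q^9.4·(L/(gh_f))^5.2]^0.04
LQ²/(gh_f) = 3.411; L/(gh_f) = 44.78
Term 1 = ε^1.25·(…)^4.75 = 0.00427; Term 2 = ν·Q^9.4·(…)^5.2 = 0.00319
D = 0.66·(0.00427 + 0.00319)^0.04 = 0.5426 m = 543 mm
Check: V = 1.19 m/s, Re = 4.35×10^5, f = 0.01589, h_f = 4.85 m ≈ 5.19 m ✓

D ≈ 543 mm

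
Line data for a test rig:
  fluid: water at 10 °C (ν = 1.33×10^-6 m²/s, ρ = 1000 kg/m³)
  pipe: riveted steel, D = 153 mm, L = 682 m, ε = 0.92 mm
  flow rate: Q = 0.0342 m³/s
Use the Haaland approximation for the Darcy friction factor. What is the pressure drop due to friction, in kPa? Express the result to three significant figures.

V = 4Q/(πD²) = 4·0.0342/(π·0.153²) = 1.860 m/s
Re = VD/ν = 1.860·0.153/1.33×10^-6 = 2.14×10^5 → turbulent
ε/D = 0.92/153 = 0.00601
Haaland: f = 0.03256
h_f = f(L/D)V²/(2g) = 0.03256·(682/0.153)·1.860²/(2·9.81) = 25.60 m
Δp = ρg·h_f = 1000·9.81·25.60 = 251.1 kPa

Δp ≈ 251 kPa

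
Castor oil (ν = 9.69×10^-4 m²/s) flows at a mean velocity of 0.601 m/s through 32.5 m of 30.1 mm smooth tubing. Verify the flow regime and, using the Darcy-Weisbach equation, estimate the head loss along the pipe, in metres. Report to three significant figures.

h_f ≈ 68.1 m

Re = VD/ν = 0.601·0.03010/9.69×10^-4 = 18.7 → laminar (Re < 2300)
f = 64/Re = 3.428
h_f = f(L/D)V²/(2g) = 3.428·(32.5/0.03010)·0.601²/(2·9.81) = 68.14 m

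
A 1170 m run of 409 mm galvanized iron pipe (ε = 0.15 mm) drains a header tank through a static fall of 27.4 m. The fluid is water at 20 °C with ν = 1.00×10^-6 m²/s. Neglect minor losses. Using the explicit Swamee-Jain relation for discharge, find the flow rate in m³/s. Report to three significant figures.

Swamee-Jain (Type II): Q = -0.965·√(gD⁵h_f/L)·ln[ε/(3.7D) + √(3.17ν²L/(gD³h_f))]
√(gD⁵h_f/L) = √(9.81·0.409⁵·27.4/1170) = 0.05128
ε/(3.7D) = 9.91×10^-5; √(3.17ν²L/(gD³h_f)) = 1.42×10^-5
Q = -0.965·0.05128·ln(1.133×10^-4) = 0.4496 m³/s
Check: V = 3.42 m/s, Re = 1.40×10^6, f = 0.01614, h_f = 27.6 m ≈ 27.4 m ✓

Q ≈ 0.450 m³/s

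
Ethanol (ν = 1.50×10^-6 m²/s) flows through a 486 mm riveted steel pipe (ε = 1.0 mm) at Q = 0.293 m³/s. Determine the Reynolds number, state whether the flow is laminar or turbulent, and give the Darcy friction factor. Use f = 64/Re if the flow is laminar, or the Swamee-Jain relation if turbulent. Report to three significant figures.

Re ≈ 5.12×10^5; turbulent; f ≈ 0.0241

V = 4Q/(πD²) = 1.579 m/s
Re = VD/ν = 1.579·0.486/1.50×10^-6 = 5.12×10^5
Re > 4000 → turbulent; ε/D = 0.00206
Swamee-Jain: f = 0.02406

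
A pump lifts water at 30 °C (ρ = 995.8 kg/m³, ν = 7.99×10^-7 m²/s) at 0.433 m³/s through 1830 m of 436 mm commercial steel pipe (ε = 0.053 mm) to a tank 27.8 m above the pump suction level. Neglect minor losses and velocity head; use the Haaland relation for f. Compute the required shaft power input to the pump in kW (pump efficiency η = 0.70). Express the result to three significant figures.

V = 4Q/(πD²) = 2.900 m/s; Re = 1.58×10^6; ε/D = 1.22×10^-4; f = 0.01325
h_f = f(L/D)V²/2g = 23.84 m
Total head H = z + h_f = 27.8 + 23.84 = 51.64 m
P_hyd = ρgQH = 995.8·9.81·0.433·51.64 = 218.4 kW
P_shaft = P_hyd/η = 218.4/0.70 = 312.1 kW

P_shaft ≈ 312 kW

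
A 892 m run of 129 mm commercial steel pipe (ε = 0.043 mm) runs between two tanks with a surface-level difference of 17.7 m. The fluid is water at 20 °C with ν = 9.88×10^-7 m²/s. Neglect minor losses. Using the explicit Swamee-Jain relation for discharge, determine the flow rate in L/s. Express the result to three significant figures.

Q ≈ 22.0 L/s

Swamee-Jain (Type II): Q = -0.965·√(gD⁵h_f/L)·ln[ε/(3.7D) + √(3.17ν²L/(gD³h_f))]
√(gD⁵h_f/L) = √(9.81·0.129⁵·17.7/892) = 0.002637
ε/(3.7D) = 9.01×10^-5; √(3.17ν²L/(gD³h_f)) = 8.61×10^-5
Q = -0.965·0.002637·ln(1.761×10^-4) = 0.02200 m³/s
Check: V = 1.68 m/s, Re = 2.20×10^5, f = 0.01782, h_f = 17.8 m ≈ 17.7 m ✓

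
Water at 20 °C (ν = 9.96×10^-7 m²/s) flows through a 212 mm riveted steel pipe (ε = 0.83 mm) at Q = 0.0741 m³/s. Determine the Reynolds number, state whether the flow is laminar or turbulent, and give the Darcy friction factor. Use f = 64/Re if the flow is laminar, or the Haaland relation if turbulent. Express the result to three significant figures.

Re ≈ 4.47×10^5; turbulent; f ≈ 0.0285

V = 4Q/(πD²) = 2.099 m/s
Re = VD/ν = 2.099·0.212/9.96×10^-7 = 4.47×10^5
Re > 4000 → turbulent; ε/D = 0.00392
Haaland: f = 0.02852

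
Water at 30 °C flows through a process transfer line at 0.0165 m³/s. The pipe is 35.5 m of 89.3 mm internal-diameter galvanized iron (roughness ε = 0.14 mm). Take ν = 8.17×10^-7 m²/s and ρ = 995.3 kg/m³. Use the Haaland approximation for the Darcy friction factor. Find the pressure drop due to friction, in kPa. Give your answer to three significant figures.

Δp ≈ 31.1 kPa

V = 4Q/(πD²) = 4·0.0165/(π·0.0893²) = 2.634 m/s
Re = VD/ν = 2.634·0.0893/8.17×10^-7 = 2.88×10^5 → turbulent
ε/D = 0.14/89.3 = 0.00157
Haaland: f = 0.02267
h_f = f(L/D)V²/(2g) = 0.02267·(35.5/0.0893)·2.634²/(2·9.81) = 3.188 m
Δp = ρg·h_f = 995.3·9.81·3.188 = 31.13 kPa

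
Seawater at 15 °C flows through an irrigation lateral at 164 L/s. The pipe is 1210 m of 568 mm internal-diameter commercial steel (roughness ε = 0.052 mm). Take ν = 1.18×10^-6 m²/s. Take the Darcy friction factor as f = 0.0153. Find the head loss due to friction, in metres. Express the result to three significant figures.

V = 4Q/(πD²) = 4·0.164/(π·0.568²) = 0.6472 m/s
h_f = f(L/D)V²/(2g) = 0.01530·(1210/0.568)·0.6472²/(2·9.81) = 0.6959 m

h_f ≈ 0.696 m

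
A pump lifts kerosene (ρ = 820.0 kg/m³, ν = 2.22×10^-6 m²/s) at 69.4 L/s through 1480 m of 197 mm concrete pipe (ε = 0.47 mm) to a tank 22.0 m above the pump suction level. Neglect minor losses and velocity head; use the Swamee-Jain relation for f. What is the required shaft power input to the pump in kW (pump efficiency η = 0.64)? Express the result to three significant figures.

V = 4Q/(πD²) = 2.277 m/s; Re = 2.02×10^5; ε/D = 0.00239; f = 0.02552
h_f = f(L/D)V²/2g = 50.65 m
Total head H = z + h_f = 22.0 + 50.65 = 72.65 m
P_hyd = ρgQH = 820.0·9.81·0.0694·72.65 = 40.56 kW
P_shaft = P_hyd/η = 40.56/0.64 = 63.37 kW

P_shaft ≈ 63.4 kW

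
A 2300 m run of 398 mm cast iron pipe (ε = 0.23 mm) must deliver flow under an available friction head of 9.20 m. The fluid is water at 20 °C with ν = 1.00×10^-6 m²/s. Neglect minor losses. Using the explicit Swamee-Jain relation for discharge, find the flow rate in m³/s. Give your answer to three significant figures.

Swamee-Jain (Type II): Q = -0.965·√(gD⁵h_f/L)·ln[ε/(3.7D) + √(3.17ν²L/(gD³h_f))]
√(gD⁵h_f/L) = √(9.81·0.398⁵·9.20/2300) = 0.01980
ε/(3.7D) = 1.56×10^-4; √(3.17ν²L/(gD³h_f)) = 3.58×10^-5
Q = -0.965·0.01980·ln(1.920×10^-4) = 0.1635 m³/s
Check: V = 1.31 m/s, Re = 5.23×10^5, f = 0.01821, h_f = 9.26 m ≈ 9.20 m ✓

Q ≈ 0.163 m³/s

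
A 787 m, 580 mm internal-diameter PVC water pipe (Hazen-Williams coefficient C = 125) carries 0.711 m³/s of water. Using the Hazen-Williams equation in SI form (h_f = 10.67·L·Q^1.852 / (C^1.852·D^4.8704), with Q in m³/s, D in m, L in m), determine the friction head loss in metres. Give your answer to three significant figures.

h_f ≈ 8.29 m

h_f = 10.67·787·0.711^1.852 / (125^1.852·0.580^4.8704) = 8.289 m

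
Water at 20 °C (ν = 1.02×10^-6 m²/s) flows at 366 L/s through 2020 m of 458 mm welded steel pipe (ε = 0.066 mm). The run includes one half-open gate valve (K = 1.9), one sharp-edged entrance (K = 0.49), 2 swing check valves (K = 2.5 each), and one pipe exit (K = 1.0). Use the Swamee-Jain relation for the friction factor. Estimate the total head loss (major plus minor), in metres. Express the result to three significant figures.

H_L ≈ 17.8 m

V = 4Q/(πD²) = 2.222 m/s; V²/2g = 0.2515 m
Re = 9.98×10^5, ε/D = 1.44×10^-4 → f = 0.01411 (Swamee-Jain)
Major: h_f = f(L/D)·V²/2g = 0.01411·4410·0.2515 = 15.66 m
Minor: ΣK = 8.39; h_m = ΣK·V²/2g = 2.110 m
Total H_L = 15.66 + 2.110 = 17.77 m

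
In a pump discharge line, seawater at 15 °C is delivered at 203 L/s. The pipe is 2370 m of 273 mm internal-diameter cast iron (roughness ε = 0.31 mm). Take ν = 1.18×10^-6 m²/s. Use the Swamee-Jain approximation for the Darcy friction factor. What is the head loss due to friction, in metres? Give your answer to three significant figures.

V = 4Q/(πD²) = 4·0.203/(π·0.273²) = 3.468 m/s
Re = VD/ν = 3.468·0.273/1.18×10^-6 = 8.02×10^5 → turbulent
ε/D = 0.31/273 = 0.00114
Swamee-Jain: f = 0.02070
h_f = f(L/D)V²/(2g) = 0.02070·(2370/0.273)·3.468²/(2·9.81) = 110.2 m

h_f ≈ 110 m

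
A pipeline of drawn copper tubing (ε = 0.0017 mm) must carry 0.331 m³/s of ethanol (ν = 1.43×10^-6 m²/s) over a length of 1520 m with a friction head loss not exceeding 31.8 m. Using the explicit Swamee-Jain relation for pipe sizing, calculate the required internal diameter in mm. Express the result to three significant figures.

D ≈ 354 mm

Swamee-Jain (Type III): D = 0.66·[ε^1.25·(LQ²/(gh_f))^4.75 + ν·Q^9.4·(L/(gh_f))^5.2]^0.04
LQ²/(gh_f) = 0.5338; L/(gh_f) = 4.872
Term 1 = ε^1.25·(…)^4.75 = 3.11×10^-9; Term 2 = ν·Q^9.4·(…)^5.2 = 1.65×10^-7
D = 0.66·(3.11×10^-9 + 1.65×10^-7)^0.04 = 0.3537 m = 354 mm
Check: V = 3.37 m/s, Re = 8.33×10^5, f = 0.01208, h_f = 30.0 m ≈ 31.8 m ✓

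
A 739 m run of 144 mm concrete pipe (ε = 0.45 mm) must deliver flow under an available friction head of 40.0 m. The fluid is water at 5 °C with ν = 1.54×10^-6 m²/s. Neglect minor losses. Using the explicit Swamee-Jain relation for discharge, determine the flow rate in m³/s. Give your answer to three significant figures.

Swamee-Jain (Type II): Q = -0.965·√(gD⁵h_f/L)·ln[ε/(3.7D) + √(3.17ν²L/(gD³h_f))]
√(gD⁵h_f/L) = √(9.81·0.144⁵·40.0/739) = 0.005734
ε/(3.7D) = 8.45×10^-4; √(3.17ν²L/(gD³h_f)) = 6.89×10^-5
Q = -0.965·0.005734·ln(9.135×10^-4) = 0.03872 m³/s
Check: V = 2.38 m/s, Re = 2.22×10^5, f = 0.02723, h_f = 40.3 m ≈ 40.0 m ✓

Q ≈ 0.0387 m³/s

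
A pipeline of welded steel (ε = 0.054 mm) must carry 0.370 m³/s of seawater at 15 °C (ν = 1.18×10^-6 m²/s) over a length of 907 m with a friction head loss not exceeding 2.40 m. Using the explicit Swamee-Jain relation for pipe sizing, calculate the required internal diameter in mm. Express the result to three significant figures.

D ≈ 574 mm

Swamee-Jain (Type III): D = 0.66·[ε^1.25·(LQ²/(gh_f))^4.75 + ν·Q^9.4·(L/(gh_f))^5.2]^0.04
LQ²/(gh_f) = 5.274; L/(gh_f) = 38.52
Term 1 = ε^1.25·(…)^4.75 = 0.0125; Term 2 = ν·Q^9.4·(…)^5.2 = 0.0181
D = 0.66·(0.0125 + 0.0181)^0.04 = 0.5741 m = 574 mm
Check: V = 1.43 m/s, Re = 6.95×10^5, f = 0.01388, h_f = 2.28 m ≈ 2.40 m ✓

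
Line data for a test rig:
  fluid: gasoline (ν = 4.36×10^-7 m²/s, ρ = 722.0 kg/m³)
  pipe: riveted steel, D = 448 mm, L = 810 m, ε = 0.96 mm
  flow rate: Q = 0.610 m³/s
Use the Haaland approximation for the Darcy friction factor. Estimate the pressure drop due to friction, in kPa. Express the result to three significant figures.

V = 4Q/(πD²) = 4·0.610/(π·0.448²) = 3.870 m/s
Re = VD/ν = 3.870·0.448/4.36×10^-7 = 3.98×10^6 → turbulent
ε/D = 0.96/448 = 0.00214
Haaland: f = 0.02394
h_f = f(L/D)V²/(2g) = 0.02394·(810/0.448)·3.870²/(2·9.81) = 33.04 m
Δp = ρg·h_f = 722.0·9.81·33.04 = 234.0 kPa

Δp ≈ 234 kPa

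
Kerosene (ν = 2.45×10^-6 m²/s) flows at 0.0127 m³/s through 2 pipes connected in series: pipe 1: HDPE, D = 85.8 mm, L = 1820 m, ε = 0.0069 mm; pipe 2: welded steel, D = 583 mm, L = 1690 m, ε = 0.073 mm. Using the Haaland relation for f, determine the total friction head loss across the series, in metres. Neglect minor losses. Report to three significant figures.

Pipe 1: V = 2.197 m/s, Re = 7.69×10^4, ε/D = 8.04×10^-5, f = 0.01914, h_1 = f(L/D)V²/2g = 99.82 m
Pipe 2: V = 0.04757 m/s, Re = 1.13×10^4, ε/D = 1.25×10^-4, f = 0.03000, h_2 = f(L/D)V²/2g = 0.01003 m
Series → Q common, losses add: H = Σh = 99.83 m

H ≈ 99.8 m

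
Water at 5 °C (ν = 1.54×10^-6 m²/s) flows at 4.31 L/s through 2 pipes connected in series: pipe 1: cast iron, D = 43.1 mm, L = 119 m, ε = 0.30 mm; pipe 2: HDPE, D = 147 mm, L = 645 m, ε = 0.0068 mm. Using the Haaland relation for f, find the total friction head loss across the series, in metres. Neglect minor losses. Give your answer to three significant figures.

Pipe 1: V = 2.954 m/s, Re = 8.27×10^4, ε/D = 0.00696, f = 0.03456, h_1 = f(L/D)V²/2g = 42.44 m
Pipe 2: V = 0.2540 m/s, Re = 2.42×10^4, ε/D = 4.63×10^-5, f = 0.02463, h_2 = f(L/D)V²/2g = 0.3552 m
Series → Q common, losses add: H = Σh = 42.79 m

H ≈ 42.8 m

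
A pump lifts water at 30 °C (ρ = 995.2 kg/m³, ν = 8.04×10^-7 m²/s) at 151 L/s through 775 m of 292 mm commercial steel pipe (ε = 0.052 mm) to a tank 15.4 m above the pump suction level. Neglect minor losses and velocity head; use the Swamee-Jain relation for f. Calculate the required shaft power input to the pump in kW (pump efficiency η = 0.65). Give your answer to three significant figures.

V = 4Q/(πD²) = 2.255 m/s; Re = 8.19×10^5; ε/D = 1.78×10^-4; f = 0.01471
h_f = f(L/D)V²/2g = 10.12 m
Total head H = z + h_f = 15.4 + 10.12 = 25.52 m
P_hyd = ρgQH = 995.2·9.81·0.151·25.52 = 37.62 kW
P_shaft = P_hyd/η = 37.62/0.65 = 57.88 kW

P_shaft ≈ 57.9 kW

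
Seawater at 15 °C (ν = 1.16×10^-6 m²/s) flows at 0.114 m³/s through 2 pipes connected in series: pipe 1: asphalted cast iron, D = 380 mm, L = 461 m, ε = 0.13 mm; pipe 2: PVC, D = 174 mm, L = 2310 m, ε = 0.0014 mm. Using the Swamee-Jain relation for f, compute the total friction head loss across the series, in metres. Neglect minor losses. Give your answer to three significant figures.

H ≈ 195 m

Pipe 1: V = 1.005 m/s, Re = 3.29×10^5, ε/D = 3.42×10^-4, f = 0.01721, h_1 = f(L/D)V²/2g = 1.075 m
Pipe 2: V = 4.794 m/s, Re = 7.19×10^5, ε/D = 8.05×10^-6, f = 0.01244, h_2 = f(L/D)V²/2g = 193.5 m
Series → Q common, losses add: H = Σh = 194.6 m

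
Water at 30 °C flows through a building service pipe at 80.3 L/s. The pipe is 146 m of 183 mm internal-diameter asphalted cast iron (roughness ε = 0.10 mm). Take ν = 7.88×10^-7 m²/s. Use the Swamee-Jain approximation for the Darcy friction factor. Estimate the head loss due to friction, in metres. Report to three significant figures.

h_f ≈ 6.75 m

V = 4Q/(πD²) = 4·0.0803/(π·0.183²) = 3.053 m/s
Re = VD/ν = 3.053·0.183/7.88×10^-7 = 7.09×10^5 → turbulent
ε/D = 0.10/183 = 5.46×10^-4
Swamee-Jain: f = 0.01780
h_f = f(L/D)V²/(2g) = 0.01780·(146/0.183)·3.053²/(2·9.81) = 6.747 m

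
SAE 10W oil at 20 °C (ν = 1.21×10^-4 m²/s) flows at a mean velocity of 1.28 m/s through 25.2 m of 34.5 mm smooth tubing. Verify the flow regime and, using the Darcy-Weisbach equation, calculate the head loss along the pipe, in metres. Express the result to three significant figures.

Re = VD/ν = 1.28·0.03450/1.21×10^-4 = 365 → laminar (Re < 2300)
f = 64/Re = 0.1754
h_f = f(L/D)V²/(2g) = 0.1754·(25.2/0.03450)·1.28²/(2·9.81) = 10.70 m

h_f ≈ 10.7 m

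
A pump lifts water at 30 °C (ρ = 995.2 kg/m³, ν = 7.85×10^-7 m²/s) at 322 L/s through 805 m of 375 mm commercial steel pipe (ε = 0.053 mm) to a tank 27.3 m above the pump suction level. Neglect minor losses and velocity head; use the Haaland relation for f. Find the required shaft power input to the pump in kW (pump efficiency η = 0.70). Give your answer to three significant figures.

V = 4Q/(πD²) = 2.915 m/s; Re = 1.39×10^6; ε/D = 1.41×10^-4; f = 0.01363
h_f = f(L/D)V²/2g = 12.68 m
Total head H = z + h_f = 27.3 + 12.68 = 39.98 m
P_hyd = ρgQH = 995.2·9.81·0.322·39.98 = 125.7 kW
P_shaft = P_hyd/η = 125.7/0.70 = 179.5 kW

P_shaft ≈ 180 kW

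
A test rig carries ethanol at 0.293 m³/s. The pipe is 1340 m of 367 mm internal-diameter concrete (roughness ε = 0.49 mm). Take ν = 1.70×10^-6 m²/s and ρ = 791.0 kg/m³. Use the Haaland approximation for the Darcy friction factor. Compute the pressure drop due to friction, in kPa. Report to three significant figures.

V = 4Q/(πD²) = 4·0.293/(π·0.367²) = 2.770 m/s
Re = VD/ν = 2.770·0.367/1.70×10^-6 = 5.98×10^5 → turbulent
ε/D = 0.49/367 = 0.00134
Haaland: f = 0.02149
h_f = f(L/D)V²/(2g) = 0.02149·(1340/0.367)·2.770²/(2·9.81) = 30.69 m
Δp = ρg·h_f = 791.0·9.81·30.69 = 238.1 kPa

Δp ≈ 238 kPa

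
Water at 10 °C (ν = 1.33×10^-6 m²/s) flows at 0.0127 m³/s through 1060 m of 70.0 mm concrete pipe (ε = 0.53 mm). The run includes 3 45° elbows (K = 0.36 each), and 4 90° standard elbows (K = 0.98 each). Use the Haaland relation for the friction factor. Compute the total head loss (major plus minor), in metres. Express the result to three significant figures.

H_L ≈ 297 m

V = 4Q/(πD²) = 3.300 m/s; V²/2g = 0.5551 m
Re = 1.74×10^5, ε/D = 0.00757 → f = 0.03503 (Haaland)
Major: h_f = f(L/D)·V²/2g = 0.03503·15143·0.5551 = 294.4 m
Minor: ΣK = 5.00; h_m = ΣK·V²/2g = 2.775 m
Total H_L = 294.4 + 2.775 = 297.2 m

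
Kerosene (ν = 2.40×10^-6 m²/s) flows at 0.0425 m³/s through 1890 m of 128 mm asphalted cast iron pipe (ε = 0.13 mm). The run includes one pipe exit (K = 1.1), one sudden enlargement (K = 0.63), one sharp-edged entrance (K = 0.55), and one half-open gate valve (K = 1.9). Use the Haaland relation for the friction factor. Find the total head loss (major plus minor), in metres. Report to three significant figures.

V = 4Q/(πD²) = 3.303 m/s; V²/2g = 0.5560 m
Re = 1.76×10^5, ε/D = 0.00102 → f = 0.02112 (Haaland)
Major: h_f = f(L/D)·V²/2g = 0.02112·14766·0.5560 = 173.4 m
Minor: ΣK = 4.18; h_m = ΣK·V²/2g = 2.324 m
Total H_L = 173.4 + 2.324 = 175.7 m

H_L ≈ 176 m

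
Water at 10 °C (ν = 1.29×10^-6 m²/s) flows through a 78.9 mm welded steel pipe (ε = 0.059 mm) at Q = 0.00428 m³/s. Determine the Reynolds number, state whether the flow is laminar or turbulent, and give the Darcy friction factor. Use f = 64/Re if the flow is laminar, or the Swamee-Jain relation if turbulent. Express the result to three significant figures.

Re ≈ 5.35×10^4; turbulent; f ≈ 0.0232

V = 4Q/(πD²) = 0.8754 m/s
Re = VD/ν = 0.8754·0.0789/1.29×10^-6 = 5.35×10^4
Re > 4000 → turbulent; ε/D = 7.48×10^-4
Swamee-Jain: f = 0.02319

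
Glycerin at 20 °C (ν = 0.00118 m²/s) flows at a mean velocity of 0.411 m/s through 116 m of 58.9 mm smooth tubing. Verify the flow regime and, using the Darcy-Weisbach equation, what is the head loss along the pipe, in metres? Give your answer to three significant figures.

Re = VD/ν = 0.411·0.05890/0.00118 = 20.5 → laminar (Re < 2300)
f = 64/Re = 3.120
h_f = f(L/D)V²/(2g) = 3.120·(116/0.05890)·0.411²/(2·9.81) = 52.90 m

h_f ≈ 52.9 m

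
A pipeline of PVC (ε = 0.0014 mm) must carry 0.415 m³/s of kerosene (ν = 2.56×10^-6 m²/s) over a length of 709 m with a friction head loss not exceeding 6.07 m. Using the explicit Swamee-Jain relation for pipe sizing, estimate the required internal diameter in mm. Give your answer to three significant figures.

Swamee-Jain (Type III): D = 0.66·[ε^1.25·(LQ²/(gh_f))^4.75 + ν·Q^9.4·(L/(gh_f))^5.2]^0.04
LQ²/(gh_f) = 2.051; L/(gh_f) = 11.91
Term 1 = ε^1.25·(…)^4.75 = 1.46×10^-6; Term 2 = ν·Q^9.4·(…)^5.2 = 2.58×10^-4
D = 0.66·(1.46×10^-6 + 2.58×10^-4)^0.04 = 0.4744 m = 474 mm
Check: V = 2.35 m/s, Re = 4.35×10^5, f = 0.01347, h_f = 5.66 m ≈ 6.07 m ✓

D ≈ 474 mm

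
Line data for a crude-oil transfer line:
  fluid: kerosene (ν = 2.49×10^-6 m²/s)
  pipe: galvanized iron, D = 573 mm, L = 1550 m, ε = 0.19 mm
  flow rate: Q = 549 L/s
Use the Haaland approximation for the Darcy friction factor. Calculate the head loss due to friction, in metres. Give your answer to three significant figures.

h_f ≈ 10.3 m

V = 4Q/(πD²) = 4·0.549/(π·0.573²) = 2.129 m/s
Re = VD/ν = 2.129·0.573/2.49×10^-6 = 4.90×10^5 → turbulent
ε/D = 0.19/573 = 3.32×10^-4
Haaland: f = 0.01642
h_f = f(L/D)V²/(2g) = 0.01642·(1550/0.573)·2.129²/(2·9.81) = 10.26 m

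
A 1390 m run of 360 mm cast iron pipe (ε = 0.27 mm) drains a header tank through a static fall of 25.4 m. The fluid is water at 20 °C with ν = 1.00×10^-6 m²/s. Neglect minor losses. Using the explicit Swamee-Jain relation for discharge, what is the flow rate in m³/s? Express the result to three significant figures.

Swamee-Jain (Type II): Q = -0.965·√(gD⁵h_f/L)·ln[ε/(3.7D) + √(3.17ν²L/(gD³h_f))]
√(gD⁵h_f/L) = √(9.81·0.360⁵·25.4/1390) = 0.03292
ε/(3.7D) = 2.03×10^-4; √(3.17ν²L/(gD³h_f)) = 1.95×10^-5
Q = -0.965·0.03292·ln(2.222×10^-4) = 0.2673 m³/s
Check: V = 2.63 m/s, Re = 9.45×10^5, f = 0.01882, h_f = 25.5 m ≈ 25.4 m ✓

Q ≈ 0.267 m³/s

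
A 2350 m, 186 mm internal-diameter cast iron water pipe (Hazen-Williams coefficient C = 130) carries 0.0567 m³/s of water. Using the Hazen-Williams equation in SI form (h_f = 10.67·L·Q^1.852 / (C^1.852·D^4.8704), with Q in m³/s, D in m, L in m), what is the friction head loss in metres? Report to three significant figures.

h_f = 10.67·2350·0.0567^1.852 / (130^1.852·0.186^4.8704) = 54.15 m

h_f ≈ 54.2 m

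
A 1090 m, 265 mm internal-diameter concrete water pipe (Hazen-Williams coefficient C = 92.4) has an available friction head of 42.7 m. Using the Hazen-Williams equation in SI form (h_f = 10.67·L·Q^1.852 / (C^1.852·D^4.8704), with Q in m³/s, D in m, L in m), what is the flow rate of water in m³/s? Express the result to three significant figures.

Q ≈ 0.136 m³/s

Rearranging: Q = [h_f·C^1.852·D^4.8704 / (10.67·L)]^(1/1.852)
Q = [42.7·92.4^1.852·0.265^4.8704 / (10.67·1090)]^0.540 = 0.1362 m³/s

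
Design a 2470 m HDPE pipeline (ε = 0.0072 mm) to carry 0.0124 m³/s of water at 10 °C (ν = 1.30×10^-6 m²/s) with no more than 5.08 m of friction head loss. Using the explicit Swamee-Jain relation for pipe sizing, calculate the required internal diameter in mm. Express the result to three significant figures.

D ≈ 166 mm

Swamee-Jain (Type III): D = 0.66·[ε^1.25·(LQ²/(gh_f))^4.75 + ν·Q^9.4·(L/(gh_f))^5.2]^0.04
LQ²/(gh_f) = 0.007621; L/(gh_f) = 49.56
Term 1 = ε^1.25·(…)^4.75 = 3.24×10^-17; Term 2 = ν·Q^9.4·(…)^5.2 = 1.02×10^-15
D = 0.66·(3.24×10^-17 + 1.02×10^-15)^0.04 = 0.1661 m = 166 mm
Check: V = 0.572 m/s, Re = 7.31×10^4, f = 0.01931, h_f = 4.79 m ≈ 5.08 m ✓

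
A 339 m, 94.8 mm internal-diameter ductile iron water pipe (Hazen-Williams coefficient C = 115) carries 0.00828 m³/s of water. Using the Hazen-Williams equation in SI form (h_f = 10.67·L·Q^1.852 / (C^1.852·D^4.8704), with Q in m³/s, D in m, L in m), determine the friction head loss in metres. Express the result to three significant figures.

h_f ≈ 7.40 m

h_f = 10.67·339·0.00828^1.852 / (115^1.852·0.0948^4.8704) = 7.405 m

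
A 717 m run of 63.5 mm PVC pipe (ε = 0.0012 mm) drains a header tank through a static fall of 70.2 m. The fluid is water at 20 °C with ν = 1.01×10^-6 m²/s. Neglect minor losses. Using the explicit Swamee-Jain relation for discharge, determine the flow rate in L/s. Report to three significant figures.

Swamee-Jain (Type II): Q = -0.965·√(gD⁵h_f/L)·ln[ε/(3.7D) + √(3.17ν²L/(gD³h_f))]
√(gD⁵h_f/L) = √(9.81·0.0635⁵·70.2/717) = 9.958×10^-4
ε/(3.7D) = 5.11×10^-6; √(3.17ν²L/(gD³h_f)) = 1.15×10^-4
Q = -0.965·9.958×10^-4·ln(1.198×10^-4) = 0.008677 m³/s
Check: V = 2.74 m/s, Re = 1.72×10^5, f = 0.01615, h_f = 69.8 m ≈ 70.2 m ✓

Q ≈ 8.68 L/s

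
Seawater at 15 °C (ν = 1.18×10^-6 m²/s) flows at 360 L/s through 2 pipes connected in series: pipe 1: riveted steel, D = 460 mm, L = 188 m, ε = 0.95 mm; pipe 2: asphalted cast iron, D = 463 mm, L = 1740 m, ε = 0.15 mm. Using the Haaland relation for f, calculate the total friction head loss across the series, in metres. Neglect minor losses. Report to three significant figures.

H ≈ 16.3 m

Pipe 1: V = 2.166 m/s, Re = 8.44×10^5, ε/D = 0.00207, f = 0.02386, h_1 = f(L/D)V²/2g = 2.332 m
Pipe 2: V = 2.138 m/s, Re = 8.39×10^5, ε/D = 3.24×10^-4, f = 0.01592, h_2 = f(L/D)V²/2g = 13.94 m
Series → Q common, losses add: H = Σh = 16.28 m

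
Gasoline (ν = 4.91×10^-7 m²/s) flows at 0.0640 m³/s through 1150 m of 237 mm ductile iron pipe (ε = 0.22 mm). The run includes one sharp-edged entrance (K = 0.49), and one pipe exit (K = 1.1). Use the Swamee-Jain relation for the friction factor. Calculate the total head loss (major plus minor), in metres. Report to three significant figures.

H_L ≈ 10.5 m

V = 4Q/(πD²) = 1.451 m/s; V²/2g = 0.1073 m
Re = 7.00×10^5, ε/D = 9.28×10^-4 → f = 0.01985 (Swamee-Jain)
Major: h_f = f(L/D)·V²/2g = 0.01985·4852·0.1073 = 10.33 m
Minor: ΣK = 1.59; h_m = ΣK·V²/2g = 0.1706 m
Total H_L = 10.33 + 0.1706 = 10.50 m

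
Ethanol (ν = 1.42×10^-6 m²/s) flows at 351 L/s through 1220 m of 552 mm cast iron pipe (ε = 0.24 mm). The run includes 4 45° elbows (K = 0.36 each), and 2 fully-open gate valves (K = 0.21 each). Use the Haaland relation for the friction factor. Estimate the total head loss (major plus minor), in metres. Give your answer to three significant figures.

V = 4Q/(πD²) = 1.467 m/s; V²/2g = 0.1096 m
Re = 5.70×10^5, ε/D = 4.35×10^-4 → f = 0.01704 (Haaland)
Major: h_f = f(L/D)·V²/2g = 0.01704·2210·0.1096 = 4.130 m
Minor: ΣK = 1.86; h_m = ΣK·V²/2g = 0.2039 m
Total H_L = 4.130 + 0.2039 = 4.334 m

H_L ≈ 4.33 m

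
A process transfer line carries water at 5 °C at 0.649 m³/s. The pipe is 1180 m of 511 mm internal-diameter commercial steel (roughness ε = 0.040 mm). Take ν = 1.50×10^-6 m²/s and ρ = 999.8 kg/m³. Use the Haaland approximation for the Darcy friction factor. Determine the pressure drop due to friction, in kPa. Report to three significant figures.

V = 4Q/(πD²) = 4·0.649/(π·0.511²) = 3.165 m/s
Re = VD/ν = 3.165·0.511/1.50×10^-6 = 1.08×10^6 → turbulent
ε/D = 0.040/511 = 7.83×10^-5
Haaland: f = 0.01291
h_f = f(L/D)V²/(2g) = 0.01291·(1180/0.511)·3.165²/(2·9.81) = 15.21 m
Δp = ρg·h_f = 999.8·9.81·15.21 = 149.2 kPa

Δp ≈ 149 kPa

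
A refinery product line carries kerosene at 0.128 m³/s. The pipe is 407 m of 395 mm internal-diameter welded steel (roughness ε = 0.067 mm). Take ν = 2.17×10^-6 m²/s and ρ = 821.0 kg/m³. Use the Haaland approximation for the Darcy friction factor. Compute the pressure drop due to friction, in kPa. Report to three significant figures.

V = 4Q/(πD²) = 4·0.128/(π·0.395²) = 1.045 m/s
Re = VD/ν = 1.045·0.395/2.17×10^-6 = 1.90×10^5 → turbulent
ε/D = 0.067/395 = 1.70×10^-4
Haaland: f = 0.01679
h_f = f(L/D)V²/(2g) = 0.01679·(407/0.395)·1.045²/(2·9.81) = 0.9620 m
Δp = ρg·h_f = 821.0·9.81·0.9620 = 7.748 kPa

Δp ≈ 7.75 kPa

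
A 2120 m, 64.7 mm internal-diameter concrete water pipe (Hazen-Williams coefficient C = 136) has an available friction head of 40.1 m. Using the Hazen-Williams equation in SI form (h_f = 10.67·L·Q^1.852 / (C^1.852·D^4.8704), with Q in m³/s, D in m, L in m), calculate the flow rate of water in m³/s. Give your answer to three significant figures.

Q ≈ 0.00332 m³/s

Rearranging: Q = [h_f·C^1.852·D^4.8704 / (10.67·L)]^(1/1.852)
Q = [40.1·136^1.852·0.0647^4.8704 / (10.67·2120)]^0.540 = 0.003318 m³/s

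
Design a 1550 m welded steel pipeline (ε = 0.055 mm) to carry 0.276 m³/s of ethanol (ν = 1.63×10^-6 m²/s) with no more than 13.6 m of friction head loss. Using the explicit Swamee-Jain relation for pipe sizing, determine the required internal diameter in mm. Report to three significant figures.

D ≈ 407 mm

Swamee-Jain (Type III): D = 0.66·[ε^1.25·(LQ²/(gh_f))^4.75 + ν·Q^9.4·(L/(gh_f))^5.2]^0.04
LQ²/(gh_f) = 0.8850; L/(gh_f) = 11.62
Term 1 = ε^1.25·(…)^4.75 = 2.65×10^-6; Term 2 = ν·Q^9.4·(…)^5.2 = 3.13×10^-6
D = 0.66·(2.65×10^-6 + 3.13×10^-6)^0.04 = 0.4074 m = 407 mm
Check: V = 2.12 m/s, Re = 5.29×10^5, f = 0.01477, h_f = 12.8 m ≈ 13.6 m ✓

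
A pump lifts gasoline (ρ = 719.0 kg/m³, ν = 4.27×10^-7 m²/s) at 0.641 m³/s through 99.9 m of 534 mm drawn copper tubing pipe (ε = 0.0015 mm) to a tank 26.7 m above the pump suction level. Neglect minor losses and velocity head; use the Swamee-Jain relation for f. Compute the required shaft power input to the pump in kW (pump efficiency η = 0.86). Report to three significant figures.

V = 4Q/(πD²) = 2.862 m/s; Re = 3.58×10^6; ε/D = 2.81×10^-6; f = 0.009626
h_f = f(L/D)V²/2g = 0.7519 m
Total head H = z + h_f = 26.7 + 0.7519 = 27.45 m
P_hyd = ρgQH = 719.0·9.81·0.641·27.45 = 124.1 kW
P_shaft = P_hyd/η = 124.1/0.86 = 144.3 kW

P_shaft ≈ 144 kW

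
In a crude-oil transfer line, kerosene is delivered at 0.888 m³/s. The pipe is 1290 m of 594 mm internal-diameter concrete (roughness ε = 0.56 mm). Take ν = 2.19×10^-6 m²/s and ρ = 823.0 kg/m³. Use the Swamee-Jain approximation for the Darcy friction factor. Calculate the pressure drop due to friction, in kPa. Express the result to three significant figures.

V = 4Q/(πD²) = 4·0.888/(π·0.594²) = 3.204 m/s
Re = VD/ν = 3.204·0.594/2.19×10^-6 = 8.69×10^5 → turbulent
ε/D = 0.56/594 = 9.43×10^-4
Swamee-Jain: f = 0.01982
h_f = f(L/D)V²/(2g) = 0.01982·(1290/0.594)·3.204²/(2·9.81) = 22.53 m
Δp = ρg·h_f = 823.0·9.81·22.53 = 181.9 kPa

Δp ≈ 182 kPa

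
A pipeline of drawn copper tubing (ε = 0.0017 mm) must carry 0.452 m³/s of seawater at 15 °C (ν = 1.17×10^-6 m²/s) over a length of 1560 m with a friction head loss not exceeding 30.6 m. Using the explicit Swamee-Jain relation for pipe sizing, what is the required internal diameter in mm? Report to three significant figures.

Swamee-Jain (Type III): D = 0.66·[ε^1.25·(LQ²/(gh_f))^4.75 + ν·Q^9.4·(L/(gh_f))^5.2]^0.04
LQ²/(gh_f) = 1.062; L/(gh_f) = 5.197
Term 1 = ε^1.25·(…)^4.75 = 8.16×10^-8; Term 2 = ν·Q^9.4·(…)^5.2 = 3.53×10^-6
D = 0.66·(8.16×10^-8 + 3.53×10^-6)^0.04 = 0.3998 m = 400 mm
Check: V = 3.60 m/s, Re = 1.23×10^6, f = 0.01133, h_f = 29.2 m ≈ 30.6 m ✓

D ≈ 400 mm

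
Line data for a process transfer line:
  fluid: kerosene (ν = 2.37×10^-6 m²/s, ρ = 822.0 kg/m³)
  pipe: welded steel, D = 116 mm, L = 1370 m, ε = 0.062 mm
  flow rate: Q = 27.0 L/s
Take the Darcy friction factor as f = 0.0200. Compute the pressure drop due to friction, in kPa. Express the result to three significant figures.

Δp ≈ 634 kPa

V = 4Q/(πD²) = 4·0.0270/(π·0.116²) = 2.555 m/s
h_f = f(L/D)V²/(2g) = 0.02000·(1370/0.116)·2.555²/(2·9.81) = 78.58 m
Δp = ρg·h_f = 822.0·9.81·78.58 = 633.7 kPa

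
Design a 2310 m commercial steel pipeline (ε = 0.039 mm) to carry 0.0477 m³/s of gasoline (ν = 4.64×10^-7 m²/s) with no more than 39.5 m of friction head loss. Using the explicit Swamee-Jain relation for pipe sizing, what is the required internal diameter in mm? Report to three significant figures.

Swamee-Jain (Type III): D = 0.66·[ε^1.25·(LQ²/(gh_f))^4.75 + ν·Q^9.4·(L/(gh_f))^5.2]^0.04
LQ²/(gh_f) = 0.01356; L/(gh_f) = 5.961
Term 1 = ε^1.25·(…)^4.75 = 4.15×10^-15; Term 2 = ν·Q^9.4·(…)^5.2 = 1.89×10^-15
D = 0.66·(4.15×10^-15 + 1.89×10^-15)^0.04 = 0.1781 m = 178 mm
Check: V = 1.91 m/s, Re = 7.35×10^5, f = 0.01525, h_f = 36.9 m ≈ 39.5 m ✓

D ≈ 178 mm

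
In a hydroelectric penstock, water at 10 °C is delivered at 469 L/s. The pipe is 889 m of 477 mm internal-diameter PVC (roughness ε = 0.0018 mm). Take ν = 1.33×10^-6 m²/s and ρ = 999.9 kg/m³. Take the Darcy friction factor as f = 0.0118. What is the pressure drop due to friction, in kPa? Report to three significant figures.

Δp ≈ 75.7 kPa

V = 4Q/(πD²) = 4·0.469/(π·0.477²) = 2.624 m/s
h_f = f(L/D)V²/(2g) = 0.01180·(889/0.477)·2.624²/(2·9.81) = 7.721 m
Δp = ρg·h_f = 999.9·9.81·7.721 = 75.73 kPa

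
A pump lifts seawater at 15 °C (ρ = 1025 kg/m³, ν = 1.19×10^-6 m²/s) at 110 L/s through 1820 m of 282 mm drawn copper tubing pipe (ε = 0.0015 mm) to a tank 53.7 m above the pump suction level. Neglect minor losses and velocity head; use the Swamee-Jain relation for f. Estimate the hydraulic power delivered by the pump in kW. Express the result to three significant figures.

V = 4Q/(πD²) = 1.761 m/s; Re = 4.17×10^5; ε/D = 5.32×10^-6; f = 0.01360
h_f = f(L/D)V²/2g = 13.88 m
Total head H = z + h_f = 53.7 + 13.88 = 67.58 m
P_hyd = ρgQH = 1025·9.81·0.110·67.58 = 74.75 kW

P_hyd ≈ 74.7 kW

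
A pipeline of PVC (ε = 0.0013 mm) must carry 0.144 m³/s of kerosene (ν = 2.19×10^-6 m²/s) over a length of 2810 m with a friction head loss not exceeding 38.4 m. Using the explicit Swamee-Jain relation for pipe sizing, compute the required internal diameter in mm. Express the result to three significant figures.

Swamee-Jain (Type III): D = 0.66·[ε^1.25·(LQ²/(gh_f))^4.75 + ν·Q^9.4·(L/(gh_f))^5.2]^0.04
LQ²/(gh_f) = 0.1547; L/(gh_f) = 7.459
Term 1 = ε^1.25·(…)^4.75 = 6.20×10^-12; Term 2 = ν·Q^9.4·(…)^5.2 = 9.27×10^-10
D = 0.66·(6.20×10^-12 + 9.27×10^-10)^0.04 = 0.2873 m = 287 mm
Check: V = 2.22 m/s, Re = 2.91×10^5, f = 0.01451, h_f = 35.7 m ≈ 38.4 m ✓

D ≈ 287 mm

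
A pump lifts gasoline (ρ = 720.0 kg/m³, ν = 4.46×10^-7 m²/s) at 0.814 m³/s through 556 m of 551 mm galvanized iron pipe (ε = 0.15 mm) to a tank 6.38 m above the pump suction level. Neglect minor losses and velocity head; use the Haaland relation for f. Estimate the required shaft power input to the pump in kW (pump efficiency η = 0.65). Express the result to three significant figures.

P_shaft ≈ 135 kW

V = 4Q/(πD²) = 3.414 m/s; Re = 4.22×10^6; ε/D = 2.72×10^-4; f = 0.01484
h_f = f(L/D)V²/2g = 8.891 m
Total head H = z + h_f = 6.38 + 8.891 = 15.27 m
P_hyd = ρgQH = 720.0·9.81·0.814·15.27 = 87.80 kW
P_shaft = P_hyd/η = 87.80/0.65 = 135.1 kW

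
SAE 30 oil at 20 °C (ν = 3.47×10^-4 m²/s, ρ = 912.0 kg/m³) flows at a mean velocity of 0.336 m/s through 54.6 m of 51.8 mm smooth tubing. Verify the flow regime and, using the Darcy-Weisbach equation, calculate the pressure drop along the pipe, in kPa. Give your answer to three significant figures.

Re = VD/ν = 0.336·0.05180/3.47×10^-4 = 50.2 → laminar (Re < 2300)
f = 64/Re = 1.276
h_f = f(L/D)V²/(2g) = 1.276·(54.6/0.05180)·0.336²/(2·9.81) = 7.739 m
Δp = ρg·h_f = 912.0·9.81·7.739 = 69.24 kPa

Δp ≈ 69.2 kPa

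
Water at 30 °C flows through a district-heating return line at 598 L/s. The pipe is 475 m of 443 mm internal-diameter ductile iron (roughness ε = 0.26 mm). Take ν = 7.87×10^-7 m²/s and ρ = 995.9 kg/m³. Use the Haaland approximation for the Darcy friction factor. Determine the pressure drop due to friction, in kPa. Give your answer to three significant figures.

V = 4Q/(πD²) = 4·0.598/(π·0.443²) = 3.880 m/s
Re = VD/ν = 3.880·0.443/7.87×10^-7 = 2.18×10^6 → turbulent
ε/D = 0.26/443 = 5.87×10^-4
Haaland: f = 0.01753
h_f = f(L/D)V²/(2g) = 0.01753·(475/0.443)·3.880²/(2·9.81) = 14.42 m
Δp = ρg·h_f = 995.9·9.81·14.42 = 140.9 kPa

Δp ≈ 141 kPa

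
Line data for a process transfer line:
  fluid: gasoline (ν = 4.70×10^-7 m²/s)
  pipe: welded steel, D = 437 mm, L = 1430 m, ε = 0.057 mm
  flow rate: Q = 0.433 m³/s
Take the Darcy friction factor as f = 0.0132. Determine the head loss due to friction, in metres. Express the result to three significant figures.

V = 4Q/(πD²) = 4·0.433/(π·0.437²) = 2.887 m/s
h_f = f(L/D)V²/(2g) = 0.01320·(1430/0.437)·2.887²/(2·9.81) = 18.35 m

h_f ≈ 18.3 m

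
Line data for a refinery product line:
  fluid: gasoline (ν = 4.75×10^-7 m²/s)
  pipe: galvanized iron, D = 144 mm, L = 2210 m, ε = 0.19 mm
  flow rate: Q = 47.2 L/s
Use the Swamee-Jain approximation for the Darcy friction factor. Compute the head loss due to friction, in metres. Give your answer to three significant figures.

V = 4Q/(πD²) = 4·0.0472/(π·0.144²) = 2.898 m/s
Re = VD/ν = 2.898·0.144/4.75×10^-7 = 8.79×10^5 → turbulent
ε/D = 0.19/144 = 0.00132
Swamee-Jain: f = 0.02140
h_f = f(L/D)V²/(2g) = 0.02140·(2210/0.144)·2.898²/(2·9.81) = 140.6 m

h_f ≈ 141 m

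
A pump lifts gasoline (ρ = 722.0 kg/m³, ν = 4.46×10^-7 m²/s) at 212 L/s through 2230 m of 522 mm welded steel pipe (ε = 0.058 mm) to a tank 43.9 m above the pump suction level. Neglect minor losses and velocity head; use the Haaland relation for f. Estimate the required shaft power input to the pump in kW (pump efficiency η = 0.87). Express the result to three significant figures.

P_shaft ≈ 80.7 kW

V = 4Q/(πD²) = 0.9906 m/s; Re = 1.16×10^6; ε/D = 1.11×10^-4; f = 0.01334
h_f = f(L/D)V²/2g = 2.851 m
Total head H = z + h_f = 43.9 + 2.851 = 46.75 m
P_hyd = ρgQH = 722.0·9.81·0.212·46.75 = 70.20 kW
P_shaft = P_hyd/η = 70.20/0.87 = 80.69 kW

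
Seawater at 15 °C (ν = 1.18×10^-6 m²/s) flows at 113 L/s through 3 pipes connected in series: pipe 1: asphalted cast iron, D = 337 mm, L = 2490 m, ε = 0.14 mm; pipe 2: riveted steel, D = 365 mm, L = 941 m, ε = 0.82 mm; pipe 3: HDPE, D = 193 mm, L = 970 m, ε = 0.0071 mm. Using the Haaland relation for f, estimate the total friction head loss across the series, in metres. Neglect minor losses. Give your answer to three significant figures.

Pipe 1: V = 1.267 m/s, Re = 3.62×10^5, ε/D = 4.15×10^-4, f = 0.01734, h_1 = f(L/D)V²/2g = 10.48 m
Pipe 2: V = 1.080 m/s, Re = 3.34×10^5, ε/D = 0.00225, f = 0.02465, h_2 = f(L/D)V²/2g = 3.778 m
Pipe 3: V = 3.863 m/s, Re = 6.32×10^5, ε/D = 3.68×10^-5, f = 0.01305, h_3 = f(L/D)V²/2g = 49.89 m
Series → Q common, losses add: H = Σh = 64.14 m

H ≈ 64.1 m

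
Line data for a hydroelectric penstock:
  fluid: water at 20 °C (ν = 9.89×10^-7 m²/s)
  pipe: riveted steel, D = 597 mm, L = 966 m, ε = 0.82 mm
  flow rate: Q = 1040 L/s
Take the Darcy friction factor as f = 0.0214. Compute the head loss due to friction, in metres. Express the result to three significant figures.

h_f ≈ 24.4 m

V = 4Q/(πD²) = 4·1.04/(π·0.597²) = 3.715 m/s
h_f = f(L/D)V²/(2g) = 0.02140·(966/0.597)·3.715²/(2·9.81) = 24.36 m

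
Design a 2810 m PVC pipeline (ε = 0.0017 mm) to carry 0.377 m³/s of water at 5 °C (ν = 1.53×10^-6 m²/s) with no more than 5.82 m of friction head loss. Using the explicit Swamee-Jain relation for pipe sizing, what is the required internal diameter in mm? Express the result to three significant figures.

Swamee-Jain (Type III): D = 0.66·[ε^1.25·(LQ²/(gh_f))^4.75 + ν·Q^9.4·(L/(gh_f))^5.2]^0.04
LQ²/(gh_f) = 6.995; L/(gh_f) = 49.22
Term 1 = ε^1.25·(…)^4.75 = 6.32×10^-4; Term 2 = ν·Q^9.4·(…)^5.2 = 0.100
D = 0.66·(6.32×10^-4 + 0.100)^0.04 = 0.6022 m = 602 mm
Check: V = 1.32 m/s, Re = 5.21×10^5, f = 0.01304, h_f = 5.44 m ≈ 5.82 m ✓

D ≈ 602 mm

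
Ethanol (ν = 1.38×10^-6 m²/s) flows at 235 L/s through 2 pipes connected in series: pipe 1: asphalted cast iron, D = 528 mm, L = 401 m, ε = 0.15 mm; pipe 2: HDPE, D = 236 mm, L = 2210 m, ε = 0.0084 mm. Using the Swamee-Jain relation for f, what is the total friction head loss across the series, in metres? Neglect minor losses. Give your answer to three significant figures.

Pipe 1: V = 1.073 m/s, Re = 4.11×10^5, ε/D = 2.84×10^-4, f = 0.01649, h_1 = f(L/D)V²/2g = 0.7352 m
Pipe 2: V = 5.372 m/s, Re = 9.19×10^5, ε/D = 3.56×10^-5, f = 0.01254, h_2 = f(L/D)V²/2g = 172.7 m
Series → Q common, losses add: H = Σh = 173.5 m

H ≈ 173 m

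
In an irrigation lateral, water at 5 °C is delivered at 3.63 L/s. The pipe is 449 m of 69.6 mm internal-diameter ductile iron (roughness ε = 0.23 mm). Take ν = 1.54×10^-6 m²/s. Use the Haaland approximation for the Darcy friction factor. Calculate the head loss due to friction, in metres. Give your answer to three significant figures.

h_f ≈ 8.79 m

V = 4Q/(πD²) = 4·0.00363/(π·0.0696²) = 0.9541 m/s
Re = VD/ν = 0.9541·0.0696/1.54×10^-6 = 4.31×10^4 → turbulent
ε/D = 0.23/69.6 = 0.00330
Haaland: f = 0.02936
h_f = f(L/D)V²/(2g) = 0.02936·(449/0.0696)·0.9541²/(2·9.81) = 8.789 m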